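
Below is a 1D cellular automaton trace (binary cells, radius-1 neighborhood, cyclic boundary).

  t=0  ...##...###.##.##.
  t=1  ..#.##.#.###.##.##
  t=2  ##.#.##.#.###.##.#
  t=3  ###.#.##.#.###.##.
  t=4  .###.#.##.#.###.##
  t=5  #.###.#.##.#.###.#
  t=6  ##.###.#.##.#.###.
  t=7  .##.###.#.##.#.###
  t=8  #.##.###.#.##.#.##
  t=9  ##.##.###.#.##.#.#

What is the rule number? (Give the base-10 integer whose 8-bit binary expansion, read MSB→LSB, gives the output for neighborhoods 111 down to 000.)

242

  [7] ### => #  t=0,i=9
  [6] ##. => #  t=0,i=4
  [5] #.# => #  t=0,i=11
  [4] #.. => #  t=0,i=5
  [3] .## => .  t=0,i=3
  [2] .#. => .  t=1,i=2
  [1] ..# => #  t=0,i=2
  [0] ... => .  t=0,i=0
  bits 11110010 = 242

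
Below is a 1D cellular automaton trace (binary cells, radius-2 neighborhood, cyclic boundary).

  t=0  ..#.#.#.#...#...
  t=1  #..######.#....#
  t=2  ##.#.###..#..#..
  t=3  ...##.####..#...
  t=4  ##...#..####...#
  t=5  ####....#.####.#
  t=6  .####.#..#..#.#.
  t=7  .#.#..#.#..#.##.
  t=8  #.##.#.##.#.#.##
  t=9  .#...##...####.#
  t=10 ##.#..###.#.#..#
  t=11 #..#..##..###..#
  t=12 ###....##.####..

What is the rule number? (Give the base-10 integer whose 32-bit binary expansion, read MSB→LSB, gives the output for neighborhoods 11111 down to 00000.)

  ##### -> #   bit 31 = 1  t=1,i=5
  ####. -> #   bit 30 = 1  t=1,i=7
  ###.# -> .   bit 29 = 0  t=1,i=8
  ###.. -> #   bit 28 = 1  t=2,i=7
  ##.## -> #   bit 27 = 1  t=3,i=5
  ##.#. -> .   bit 26 = 0  t=1,i=9
  ##..# -> #   bit 25 = 1  t=1,i=1
  ##... -> #   bit 24 = 1  t=4,i=2
  #.### -> .   bit 23 = 0  t=2,i=5
  #.##. -> .   bit 22 = 0  t=7,i=13
  #.#.# -> #   bit 21 = 1  t=0,i=4
  #.#.. -> #   bit 20 = 1  t=0,i=8
  #..## -> .   bit 19 = 0  t=1,i=2
  #..#. -> #   bit 18 = 1  t=2,i=9
  #...# -> #   bit 17 = 1  t=0,i=10
  #.... -> .   bit 16 = 0  t=0,i=14
  .#### -> .   bit 15 = 0  t=1,i=4
  .###. -> #   bit 14 = 1  t=2,i=6
  .##.# -> .   bit 13 = 0  t=2,i=1
  .##.. -> #   bit 12 = 1  t=1,i=0
  .#.## -> #   bit 11 = 1  t=2,i=4
  .#.#. -> #   bit 10 = 1  t=0,i=3
  .#..# -> .   bit 9 = 0  t=2,i=11
  .#... -> .   bit 8 = 0  t=0,i=9
  ..### -> #   bit 7 = 1  t=1,i=3
  ..##. -> .   bit 6 = 0  t=1,i=15
  ..#.# -> .   bit 5 = 0  t=0,i=2
  ..#.. -> .   bit 4 = 0  t=0,i=12
  ...## -> .   bit 3 = 0  t=1,i=14
  ...#. -> .   bit 2 = 0  t=0,i=1
  ....# -> #   bit 1 = 1  t=0,i=0
  ..... -> #   bit 0 = 1  t=0,i=15
  bits 11011011001101100101110010000011 = 3677772931

3677772931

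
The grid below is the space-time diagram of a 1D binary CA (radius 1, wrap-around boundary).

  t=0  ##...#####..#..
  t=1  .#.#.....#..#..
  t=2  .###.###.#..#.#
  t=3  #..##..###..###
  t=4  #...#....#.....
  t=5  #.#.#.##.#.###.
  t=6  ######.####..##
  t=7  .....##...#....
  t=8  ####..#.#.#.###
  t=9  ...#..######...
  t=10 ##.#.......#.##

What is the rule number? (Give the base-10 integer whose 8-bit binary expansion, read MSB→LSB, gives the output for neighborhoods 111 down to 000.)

  [7] ### => .  t=0,i=6
  [6] ##. => #  t=0,i=1
  [5] #.# => #  t=1,i=2
  [4] #.. => .  t=0,i=2
  [3] .## => .  t=0,i=0
  [2] .#. => #  t=0,i=12
  [1] ..# => .  t=0,i=4
  [0] ... => #  t=0,i=3
  bits 01100101 = 101

101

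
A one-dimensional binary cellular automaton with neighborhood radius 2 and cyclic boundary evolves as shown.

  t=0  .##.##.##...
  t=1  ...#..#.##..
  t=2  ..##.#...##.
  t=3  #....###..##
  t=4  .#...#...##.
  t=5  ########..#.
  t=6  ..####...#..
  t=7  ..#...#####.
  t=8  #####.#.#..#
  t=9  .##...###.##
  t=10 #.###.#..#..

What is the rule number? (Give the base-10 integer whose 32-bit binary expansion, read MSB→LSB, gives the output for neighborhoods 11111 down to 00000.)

  nb #####: next=#  (t=5,i=2, bit31=1)
  nb ####.: next=.  (t=5,i=6, bit30=0)
  nb ###.#: next=.  (t=8,i=4, bit29=0)
  nb ###..: next=.  (t=3,i=0, bit28=0)
  nb ##.##: next=#  (t=0,i=3, bit27=1)
  nb ##.#.: next=.  (t=2,i=4, bit26=0)
  nb ##..#: next=.  (t=3,i=8, bit25=0)
  nb ##...: next=#  (t=0,i=9, bit24=1)
  nb #.###: next=.  (t=5,i=0, bit23=0)
  nb #.##.: next=.  (t=0,i=4, bit22=0)
  nb #.#.#: next=#  (t=8,i=6, bit21=1)
  nb #.#..: next=#  (t=2,i=5, bit20=1)
  nb #..##: next=#  (t=3,i=9, bit19=1)
  nb #..#.: next=#  (t=1,i=5, bit18=1)
  nb #...#: next=#  (t=2,i=0, bit17=1)
  nb #....: next=.  (t=0,i=10, bit16=0)
  nb .####: next=.  (t=5,i=1, bit15=0)
  nb .###.: next=.  (t=3,i=6, bit14=0)
  nb .##.#: next=.  (t=0,i=2, bit13=0)
  nb .##..: next=#  (t=0,i=8, bit12=1)
  nb .#.##: next=.  (t=1,i=7, bit11=0)
  nb .#.#.: next=#  (t=8,i=7, bit10=1)
  nb .#..#: next=.  (t=1,i=4, bit9=0)
  nb .#...: next=#  (t=2,i=6, bit8=1)
  nb ..###: next=#  (t=3,i=5, bit7=1)
  nb ..##.: next=.  (t=0,i=1, bit6=0)
  nb ..#.#: next=.  (t=1,i=6, bit5=0)
  nb ..#..: next=#  (t=1,i=3, bit4=1)
  nb ...##: next=.  (t=0,i=0, bit3=0)
  nb ...#.: next=#  (t=1,i=2, bit2=1)
  nb ....#: next=.  (t=0,i=11, bit1=0)
  nb .....: next=.  (t=1,i=0, bit0=0)
  bits 10001001001111100001010110010100 = 2302547348

2302547348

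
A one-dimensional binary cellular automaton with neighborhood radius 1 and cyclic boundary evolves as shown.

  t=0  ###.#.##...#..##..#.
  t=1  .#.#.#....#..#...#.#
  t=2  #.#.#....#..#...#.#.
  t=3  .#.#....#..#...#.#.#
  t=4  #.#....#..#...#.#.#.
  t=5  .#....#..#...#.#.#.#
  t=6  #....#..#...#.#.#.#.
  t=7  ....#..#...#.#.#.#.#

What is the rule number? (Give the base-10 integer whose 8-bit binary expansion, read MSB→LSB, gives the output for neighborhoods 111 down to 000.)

162

  ### -> #   bit 7 = 1  t=0,i=1
  ##. -> .   bit 6 = 0  t=0,i=2
  #.# -> #   bit 5 = 1  t=0,i=3
  #.. -> .   bit 4 = 0  t=0,i=8
  .## -> .   bit 3 = 0  t=0,i=0
  .#. -> .   bit 2 = 0  t=0,i=4
  ..# -> #   bit 1 = 1  t=0,i=10
  ... -> .   bit 0 = 0  t=0,i=9
  bits 10100010 = 162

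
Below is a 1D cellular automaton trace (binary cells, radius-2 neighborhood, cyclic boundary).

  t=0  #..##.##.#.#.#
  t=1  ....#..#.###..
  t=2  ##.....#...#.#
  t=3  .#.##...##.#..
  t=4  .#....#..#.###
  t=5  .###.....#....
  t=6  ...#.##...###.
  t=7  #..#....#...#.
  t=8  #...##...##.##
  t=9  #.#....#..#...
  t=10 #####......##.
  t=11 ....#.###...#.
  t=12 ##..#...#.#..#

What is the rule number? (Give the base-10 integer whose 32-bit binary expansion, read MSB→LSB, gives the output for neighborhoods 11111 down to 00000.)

271787297

  #####|.  b31=0 t=10,i=2
  ####.|.  b30=0 t=10,i=3
  ###.#|.  b29=0 t=4,i=13
  ###..|#  b28=1 t=1,i=11
  ##.##|.  b27=0 t=0,i=5
  ##.#.|.  b26=0 t=0,i=8
  ##..#|.  b25=0 t=0,i=1
  ##...|.  b24=0 t=1,i=12
  #.###|.  b23=0 t=1,i=9
  #.##.|.  b22=0 t=0,i=6
  #.#.#|#  b21=1 t=0,i=9
  #.#..|#  b20=1 t=3,i=11
  #..##|.  b19=0 t=0,i=2
  #..#.|.  b18=0 t=1,i=6
  #...#|#  b17=1 t=2,i=9
  #....|#  b16=1 t=1,i=13
  .####|.  b15=0 t=10,i=1
  .###.|.  b14=0 t=1,i=10
  .##.#|#  b13=1 t=0,i=4
  .##..|.  b12=0 t=0,i=0
  .#.##|.  b11=0 t=0,i=12
  .#.#.|#  b10=1 t=0,i=10
  .#..#|.  b9=0 t=1,i=5
  .#...|#  b8=1 t=2,i=8
  ..###|.  b7=0 t=5,i=1
  ..##.|.  b6=0 t=0,i=3
  ..#.#|#  b5=1 t=1,i=7
  ..#..|.  b4=0 t=1,i=4
  ...##|.  b3=0 t=3,i=7
  ...#.|.  b2=0 t=1,i=3
  ....#|.  b1=0 t=1,i=2
  .....|#  b0=1 t=1,i=0
  bits 00010000001100110010010100100001 = 271787297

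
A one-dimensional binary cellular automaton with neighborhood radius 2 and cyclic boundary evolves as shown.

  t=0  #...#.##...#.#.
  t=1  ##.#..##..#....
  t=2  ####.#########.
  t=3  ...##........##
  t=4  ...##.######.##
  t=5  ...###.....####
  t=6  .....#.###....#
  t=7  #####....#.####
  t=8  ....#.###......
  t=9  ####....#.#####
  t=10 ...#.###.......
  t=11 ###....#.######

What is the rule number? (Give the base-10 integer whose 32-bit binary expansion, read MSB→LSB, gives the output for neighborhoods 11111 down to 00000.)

1046294871

  nb #####: next=.  (t=2,i=7, bit31=0)
  nb ####.: next=.  (t=2,i=2, bit30=0)
  nb ###.#: next=#  (t=2,i=3, bit29=1)
  nb ###..: next=#  (t=5,i=5, bit28=1)
  nb ##.##: next=#  (t=2,i=4, bit27=1)
  nb ##.#.: next=#  (t=1,i=2, bit26=1)
  nb ##..#: next=#  (t=1,i=8, bit25=1)
  nb ##...: next=.  (t=0,i=8, bit24=0)
  nb #.###: next=.  (t=2,i=0, bit23=0)
  nb #.##.: next=#  (t=0,i=6, bit22=1)
  nb #.#.#: next=.  (t=0,i=13, bit21=0)
  nb #.#..: next=#  (t=0,i=0, bit20=1)
  nb #..##: next=#  (t=1,i=5, bit19=1)
  nb #..#.: next=#  (t=1,i=9, bit18=1)
  nb #...#: next=.  (t=0,i=2, bit17=0)
  nb #....: next=#  (t=1,i=12, bit16=1)
  nb .####: next=.  (t=2,i=1, bit15=0)
  nb .###.: next=.  (t=5,i=4, bit14=0)
  nb .##.#: next=#  (t=1,i=1, bit13=1)
  nb .##..: next=#  (t=0,i=7, bit12=1)
  nb .#.##: next=.  (t=0,i=5, bit11=0)
  nb .#.#.: next=.  (t=0,i=12, bit10=0)
  nb .#..#: next=.  (t=1,i=4, bit9=0)
  nb .#...: next=#  (t=0,i=1, bit8=1)
  nb ..###: next=.  (t=5,i=3, bit7=0)
  nb ..##.: next=#  (t=1,i=0, bit6=1)
  nb ..#.#: next=.  (t=0,i=4, bit5=0)
  nb ..#..: next=#  (t=1,i=10, bit4=1)
  nb ...##: next=.  (t=1,i=14, bit3=0)
  nb ...#.: next=#  (t=0,i=3, bit2=1)
  nb ....#: next=#  (t=1,i=13, bit1=1)
  nb .....: next=#  (t=3,i=7, bit0=1)
  bits 00111110010111010011000101010111 = 1046294871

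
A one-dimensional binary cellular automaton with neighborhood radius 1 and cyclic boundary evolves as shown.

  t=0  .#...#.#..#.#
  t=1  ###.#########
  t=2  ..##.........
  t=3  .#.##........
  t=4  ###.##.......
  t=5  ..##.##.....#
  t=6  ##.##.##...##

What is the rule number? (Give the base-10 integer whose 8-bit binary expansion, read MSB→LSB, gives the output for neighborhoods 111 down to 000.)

118

  ### -> .   bit 7 = 0  t=1,i=0
  ##. -> #   bit 6 = 1  t=1,i=2
  #.# -> #   bit 5 = 1  t=0,i=0
  #.. -> #   bit 4 = 1  t=0,i=2
  .## -> .   bit 3 = 0  t=1,i=4
  .#. -> #   bit 2 = 1  t=0,i=1
  ..# -> #   bit 1 = 1  t=0,i=4
  ... -> .   bit 0 = 0  t=0,i=3
  bits 01110110 = 118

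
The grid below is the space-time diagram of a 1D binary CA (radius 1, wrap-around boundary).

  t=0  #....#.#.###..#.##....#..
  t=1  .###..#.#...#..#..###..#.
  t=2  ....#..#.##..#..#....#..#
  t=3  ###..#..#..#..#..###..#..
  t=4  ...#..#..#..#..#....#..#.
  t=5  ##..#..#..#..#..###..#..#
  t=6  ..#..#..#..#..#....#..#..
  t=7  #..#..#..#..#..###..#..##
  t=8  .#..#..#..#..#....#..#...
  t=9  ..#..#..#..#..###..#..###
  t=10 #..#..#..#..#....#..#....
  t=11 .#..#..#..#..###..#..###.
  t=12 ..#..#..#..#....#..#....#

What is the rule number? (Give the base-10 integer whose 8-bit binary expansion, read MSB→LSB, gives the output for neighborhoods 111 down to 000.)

49

  nb ###: next=.  (t=0,i=10, bit7=0)
  nb ##.: next=.  (t=0,i=11, bit6=0)
  nb #.#: next=#  (t=0,i=6, bit5=1)
  nb #..: next=#  (t=0,i=1, bit4=1)
  nb .##: next=.  (t=0,i=9, bit3=0)
  nb .#.: next=.  (t=0,i=0, bit2=0)
  nb ..#: next=.  (t=0,i=4, bit1=0)
  nb ...: next=#  (t=0,i=2, bit0=1)
  bits 00110001 = 49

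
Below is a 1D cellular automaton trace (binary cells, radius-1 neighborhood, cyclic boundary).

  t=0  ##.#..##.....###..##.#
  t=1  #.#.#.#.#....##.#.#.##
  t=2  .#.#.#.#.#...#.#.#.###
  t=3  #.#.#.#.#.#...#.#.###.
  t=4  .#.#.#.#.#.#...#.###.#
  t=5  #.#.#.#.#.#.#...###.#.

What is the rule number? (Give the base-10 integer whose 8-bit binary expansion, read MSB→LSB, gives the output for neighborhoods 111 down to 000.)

  [7] ### => #  t=0,i=0
  [6] ##. => .  t=0,i=1
  [5] #.# => #  t=0,i=2
  [4] #.. => #  t=0,i=4
  [3] .## => #  t=0,i=6
  [2] .#. => .  t=0,i=3
  [1] ..# => .  t=0,i=5
  [0] ... => .  t=0,i=9
  bits 10111000 = 184

184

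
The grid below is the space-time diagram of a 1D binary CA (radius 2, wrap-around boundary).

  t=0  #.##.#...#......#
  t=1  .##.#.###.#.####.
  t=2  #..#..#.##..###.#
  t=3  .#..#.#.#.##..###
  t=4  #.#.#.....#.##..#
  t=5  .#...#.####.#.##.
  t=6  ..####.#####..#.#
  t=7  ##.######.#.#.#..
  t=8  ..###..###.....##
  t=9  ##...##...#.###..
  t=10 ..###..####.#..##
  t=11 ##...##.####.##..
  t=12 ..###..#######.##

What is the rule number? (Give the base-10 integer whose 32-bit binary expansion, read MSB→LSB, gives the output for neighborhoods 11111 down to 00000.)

1875542831

  nb #####: next=.  (t=6,i=9, bit31=0)
  nb ####.: next=#  (t=1,i=14, bit30=1)
  nb ###.#: next=#  (t=1,i=8, bit29=1)
  nb ###..: next=.  (t=1,i=15, bit28=0)
  nb ##.##: next=#  (t=0,i=1, bit27=1)
  nb ##.#.: next=#  (t=0,i=4, bit26=1)
  nb ##..#: next=#  (t=1,i=16, bit25=1)
  nb ##...: next=#  (t=8,i=10, bit24=1)
  nb #.###: next=#  (t=1,i=6, bit23=1)
  nb #.##.: next=#  (t=0,i=2, bit22=1)
  nb #.#.#: next=.  (t=1,i=4, bit21=0)
  nb #.#..: next=.  (t=0,i=5, bit20=0)
  nb #..##: next=#  (t=1,i=0, bit19=1)
  nb #..#.: next=.  (t=2,i=2, bit18=0)
  nb #...#: next=#  (t=0,i=7, bit17=1)
  nb #....: next=.  (t=0,i=11, bit16=0)
  nb .####: next=#  (t=1,i=13, bit15=1)
  nb .###.: next=.  (t=1,i=7, bit14=0)
  nb .##.#: next=.  (t=0,i=0, bit13=0)
  nb .##..: next=.  (t=2,i=0, bit12=0)
  nb .#.##: next=.  (t=1,i=5, bit11=0)
  nb .#.#.: next=.  (t=3,i=5, bit10=0)
  nb .#..#: next=#  (t=2,i=4, bit9=1)
  nb .#...: next=#  (t=0,i=6, bit8=1)
  nb ..###: next=.  (t=2,i=12, bit7=0)
  nb ..##.: next=.  (t=0,i=16, bit6=0)
  nb ..#.#: next=#  (t=2,i=6, bit5=1)
  nb ..#..: next=.  (t=0,i=9, bit4=0)
  nb ...##: next=#  (t=0,i=15, bit3=1)
  nb ...#.: next=#  (t=0,i=8, bit2=1)
  nb ....#: next=#  (t=0,i=14, bit1=1)
  nb .....: next=#  (t=0,i=12, bit0=1)
  bits 01101111110010101000001100101111 = 1875542831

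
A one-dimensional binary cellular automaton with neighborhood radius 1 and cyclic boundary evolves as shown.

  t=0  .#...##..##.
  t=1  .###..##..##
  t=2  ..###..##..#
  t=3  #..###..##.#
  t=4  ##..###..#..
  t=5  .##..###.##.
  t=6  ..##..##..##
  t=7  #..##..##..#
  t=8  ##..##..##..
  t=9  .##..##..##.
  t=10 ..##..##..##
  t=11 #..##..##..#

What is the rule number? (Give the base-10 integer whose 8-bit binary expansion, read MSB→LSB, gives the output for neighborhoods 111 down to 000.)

213

  ###|#  b7=1 t=1,i=2
  ##.|#  b6=1 t=0,i=6
  #.#|.  b5=0 t=1,i=0
  #..|#  b4=1 t=0,i=2
  .##|.  b3=0 t=0,i=5
  .#.|#  b2=1 t=0,i=1
  ..#|.  b1=0 t=0,i=0
  ...|#  b0=1 t=0,i=3
  bits 11010101 = 213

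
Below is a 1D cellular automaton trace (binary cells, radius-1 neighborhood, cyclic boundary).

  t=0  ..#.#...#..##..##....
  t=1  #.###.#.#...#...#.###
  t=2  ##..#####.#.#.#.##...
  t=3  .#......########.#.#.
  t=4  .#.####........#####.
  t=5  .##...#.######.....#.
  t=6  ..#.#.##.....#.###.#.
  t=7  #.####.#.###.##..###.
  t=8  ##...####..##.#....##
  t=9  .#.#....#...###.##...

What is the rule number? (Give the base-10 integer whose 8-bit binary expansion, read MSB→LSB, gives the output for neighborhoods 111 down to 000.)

  nb ###: next=.  (t=1,i=3, bit7=0)
  nb ##.: next=#  (t=0,i=12, bit6=1)
  nb #.#: next=#  (t=0,i=3, bit5=1)
  nb #..: next=.  (t=0,i=5, bit4=0)
  nb .##: next=.  (t=0,i=11, bit3=0)
  nb .#.: next=#  (t=0,i=2, bit2=1)
  nb ..#: next=.  (t=0,i=1, bit1=0)
  nb ...: next=#  (t=0,i=0, bit0=1)
  bits 01100101 = 101

101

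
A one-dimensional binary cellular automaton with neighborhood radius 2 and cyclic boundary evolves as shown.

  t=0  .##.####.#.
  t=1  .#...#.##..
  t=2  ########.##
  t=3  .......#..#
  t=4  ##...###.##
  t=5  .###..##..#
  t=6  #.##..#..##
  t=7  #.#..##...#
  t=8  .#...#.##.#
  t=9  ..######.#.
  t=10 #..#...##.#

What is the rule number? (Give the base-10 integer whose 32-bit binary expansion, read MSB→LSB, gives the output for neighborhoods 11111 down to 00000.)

  [31] ##### => .  t=2,i=0
  [30] ####. => .  t=0,i=6
  [29] ###.# => #  t=0,i=7
  [28] ###.. => #  t=4,i=1
  [27] ##.## => .  t=0,i=3
  [26] ##.#. => #  t=0,i=8
  [25] ##..# => .  t=5,i=4
  [24] ##... => #  t=1,i=9
  [23] #.### => .  t=0,i=4
  [22] #.##. => #  t=1,i=7
  [21] #.#.# => .  t=8,i=10
  [20] #.#.. => .  t=0,i=9
  [19] #..## => .  t=0,i=0
  [18] #..#. => #  t=3,i=9
  [17] #...# => #  t=1,i=3
  [16] #.... => #  t=3,i=1
  [15] .#### => #  t=0,i=5
  [14] .###. => #  t=4,i=6
  [13] .##.# => .  t=0,i=2
  [12] .##.. => .  t=1,i=8
  [11] .#.## => #  t=1,i=6
  [10] .#.#. => .  t=8,i=0
  [9] .#..# => .  t=0,i=10
  [8] .#... => #  t=1,i=2
  [7] ..### => .  t=4,i=5
  [6] ..##. => #  t=0,i=1
  [5] ..#.# => #  t=1,i=5
  [4] ..#.. => #  t=1,i=1
  [3] ...## => .  t=4,i=4
  [2] ...#. => #  t=1,i=0
  [1] ....# => #  t=3,i=5
  [0] ..... => .  t=3,i=2
  bits 00110101010001111100100101110110 = 893897078

893897078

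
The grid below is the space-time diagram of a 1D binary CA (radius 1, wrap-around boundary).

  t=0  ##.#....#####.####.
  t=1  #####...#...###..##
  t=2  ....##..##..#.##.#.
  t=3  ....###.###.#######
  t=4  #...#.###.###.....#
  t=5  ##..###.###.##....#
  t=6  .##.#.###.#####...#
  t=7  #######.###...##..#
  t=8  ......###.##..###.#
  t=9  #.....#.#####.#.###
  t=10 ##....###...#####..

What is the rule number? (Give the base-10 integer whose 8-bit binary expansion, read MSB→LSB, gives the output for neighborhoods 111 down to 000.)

124

  ###|.  b7=0 t=0,i=9
  ##.|#  b6=1 t=0,i=1
  #.#|#  b5=1 t=0,i=2
  #..|#  b4=1 t=0,i=4
  .##|#  b3=1 t=0,i=0
  .#.|#  b2=1 t=0,i=3
  ..#|.  b1=0 t=0,i=7
  ...|.  b0=0 t=0,i=5
  bits 01111100 = 124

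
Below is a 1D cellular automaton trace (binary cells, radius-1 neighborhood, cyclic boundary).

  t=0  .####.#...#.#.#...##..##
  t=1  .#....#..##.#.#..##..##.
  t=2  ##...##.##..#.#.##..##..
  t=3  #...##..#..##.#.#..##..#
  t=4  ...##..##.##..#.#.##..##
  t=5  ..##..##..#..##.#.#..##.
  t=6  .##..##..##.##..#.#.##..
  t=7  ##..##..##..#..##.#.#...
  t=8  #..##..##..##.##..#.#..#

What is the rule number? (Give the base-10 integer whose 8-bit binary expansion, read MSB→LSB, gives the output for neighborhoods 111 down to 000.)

14

  nb ###: next=.  (t=0,i=2, bit7=0)
  nb ##.: next=.  (t=0,i=4, bit6=0)
  nb #.#: next=.  (t=0,i=0, bit5=0)
  nb #..: next=.  (t=0,i=7, bit4=0)
  nb .##: next=#  (t=0,i=1, bit3=1)
  nb .#.: next=#  (t=0,i=6, bit2=1)
  nb ..#: next=#  (t=0,i=9, bit1=1)
  nb ...: next=.  (t=0,i=8, bit0=0)
  bits 00001110 = 14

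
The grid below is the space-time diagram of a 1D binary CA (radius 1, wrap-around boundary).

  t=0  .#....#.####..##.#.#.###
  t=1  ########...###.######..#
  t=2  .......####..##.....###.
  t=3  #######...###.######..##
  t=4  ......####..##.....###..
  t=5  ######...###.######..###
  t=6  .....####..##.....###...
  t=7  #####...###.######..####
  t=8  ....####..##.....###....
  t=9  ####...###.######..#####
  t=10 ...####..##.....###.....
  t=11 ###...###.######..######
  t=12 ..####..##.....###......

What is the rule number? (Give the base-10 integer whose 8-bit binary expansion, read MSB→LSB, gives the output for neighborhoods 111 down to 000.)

119

  ###|.  b7=0 t=0,i=9
  ##.|#  b6=1 t=0,i=11
  #.#|#  b5=1 t=0,i=0
  #..|#  b4=1 t=0,i=2
  .##|.  b3=0 t=0,i=8
  .#.|#  b2=1 t=0,i=1
  ..#|#  b1=1 t=0,i=5
  ...|#  b0=1 t=0,i=3
  bits 01110111 = 119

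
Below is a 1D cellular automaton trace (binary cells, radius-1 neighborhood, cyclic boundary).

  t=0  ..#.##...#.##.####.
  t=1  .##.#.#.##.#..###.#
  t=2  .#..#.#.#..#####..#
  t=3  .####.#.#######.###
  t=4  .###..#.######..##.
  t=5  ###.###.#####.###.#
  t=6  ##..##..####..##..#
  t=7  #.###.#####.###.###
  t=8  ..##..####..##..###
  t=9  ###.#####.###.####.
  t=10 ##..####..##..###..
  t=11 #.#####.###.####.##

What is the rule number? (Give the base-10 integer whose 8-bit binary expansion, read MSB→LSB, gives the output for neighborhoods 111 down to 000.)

  ###|#  b7=1 t=0,i=15
  ##.|.  b6=0 t=0,i=5
  #.#|.  b5=0 t=0,i=3
  #..|#  b4=1 t=0,i=6
  .##|#  b3=1 t=0,i=4
  .#.|#  b2=1 t=0,i=2
  ..#|#  b1=1 t=0,i=1
  ...|.  b0=0 t=0,i=0
  bits 10011110 = 158

158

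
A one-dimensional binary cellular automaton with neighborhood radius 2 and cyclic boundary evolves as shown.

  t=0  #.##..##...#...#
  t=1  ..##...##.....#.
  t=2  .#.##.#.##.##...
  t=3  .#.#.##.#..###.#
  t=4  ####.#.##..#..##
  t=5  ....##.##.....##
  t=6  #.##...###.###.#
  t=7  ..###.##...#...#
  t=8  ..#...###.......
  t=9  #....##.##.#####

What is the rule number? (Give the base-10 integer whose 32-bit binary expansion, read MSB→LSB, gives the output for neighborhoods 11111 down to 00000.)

  [31] ##### => .  t=4,i=0
  [30] ####. => .  t=4,i=2
  [29] ###.# => .  t=3,i=13
  [28] ###.. => #  t=8,i=8
  [27] ##.## => .  t=0,i=1
  [26] ##.#. => #  t=2,i=5
  [25] ##..# => .  t=0,i=4
  [24] ##... => #  t=0,i=8
  [23] #.### => #  t=6,i=11
  [22] #.##. => #  t=0,i=2
  [21] #.#.# => #  t=2,i=6
  [20] #.#.. => #  t=3,i=8
  [19] #..## => .  t=0,i=5
  [18] #..#. => .  t=4,i=10
  [17] #...# => .  t=0,i=9
  [16] #.... => .  t=1,i=10
  [15] .#### => #  t=4,i=15
  [14] .###. => .  t=3,i=12
  [13] .##.# => .  t=0,i=0
  [12] .##.. => #  t=0,i=3
  [11] .#.## => .  t=2,i=2
  [10] .#.#. => #  t=3,i=0
  [9] .#..# => .  t=3,i=9
  [8] .#... => .  t=0,i=12
  [7] ..### => #  t=3,i=11
  [6] ..##. => .  t=0,i=6
  [5] ..#.# => #  t=2,i=1
  [4] ..#.. => .  t=0,i=11
  [3] ...## => #  t=0,i=14
  [2] ...#. => .  t=0,i=10
  [1] ....# => #  t=1,i=12
  [0] ..... => #  t=1,i=11
  bits 00010101111100001001010010101011 = 368088235

368088235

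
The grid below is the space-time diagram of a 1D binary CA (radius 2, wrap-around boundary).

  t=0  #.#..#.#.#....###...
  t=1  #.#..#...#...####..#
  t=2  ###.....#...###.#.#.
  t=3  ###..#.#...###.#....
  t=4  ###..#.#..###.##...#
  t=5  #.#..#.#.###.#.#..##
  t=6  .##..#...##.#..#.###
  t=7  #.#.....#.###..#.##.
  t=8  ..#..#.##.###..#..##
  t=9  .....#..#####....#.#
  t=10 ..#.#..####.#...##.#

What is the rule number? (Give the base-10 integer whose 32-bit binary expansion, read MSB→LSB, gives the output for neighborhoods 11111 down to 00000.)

  ##### -> #   bit 31 = 1  t=9,i=10
  ####. -> .   bit 30 = 0  t=1,i=15
  ###.# -> .   bit 29 = 0  t=2,i=14
  ###.. -> #   bit 28 = 1  t=0,i=16
  ##.## -> #   bit 27 = 1  t=4,i=13
  ##.#. -> #   bit 26 = 1  t=1,i=1
  ##..# -> .   bit 25 = 0  t=1,i=17
  ##... -> .   bit 24 = 0  t=0,i=17
  #.### -> #   bit 23 = 1  t=2,i=0
  #.##. -> .   bit 22 = 0  t=4,i=14
  #.#.# -> .   bit 21 = 0  t=0,i=7
  #.#.. -> #   bit 20 = 1  t=0,i=2
  #..## -> #   bit 19 = 1  t=1,i=18
  #..#. -> .   bit 18 = 0  t=0,i=4
  #...# -> .   bit 17 = 0  t=0,i=18
  #.... -> .   bit 16 = 0  t=0,i=11
  .#### -> #   bit 15 = 1  t=1,i=14
  .###. -> #   bit 14 = 1  t=0,i=15
  .##.# -> #   bit 13 = 1  t=1,i=0
  .##.. -> #   bit 12 = 1  t=4,i=15
  .#.## -> .   bit 11 = 0  t=2,i=19
  .#.#. -> .   bit 10 = 0  t=0,i=1
  .#..# -> .   bit 9 = 0  t=0,i=3
  .#... -> .   bit 8 = 0  t=0,i=10
  ..### -> #   bit 7 = 1  t=0,i=14
  ..##. -> .   bit 6 = 0  t=1,i=19
  ..#.# -> #   bit 5 = 1  t=0,i=0
  ..#.. -> .   bit 4 = 0  t=1,i=5
  ...## -> #   bit 3 = 1  t=0,i=13
  ...#. -> #   bit 2 = 1  t=0,i=19
  ....# -> .   bit 1 = 0  t=0,i=12
  ..... -> #   bit 0 = 1  t=2,i=5
  bits 10011100100110001111000010101101 = 2627268781

2627268781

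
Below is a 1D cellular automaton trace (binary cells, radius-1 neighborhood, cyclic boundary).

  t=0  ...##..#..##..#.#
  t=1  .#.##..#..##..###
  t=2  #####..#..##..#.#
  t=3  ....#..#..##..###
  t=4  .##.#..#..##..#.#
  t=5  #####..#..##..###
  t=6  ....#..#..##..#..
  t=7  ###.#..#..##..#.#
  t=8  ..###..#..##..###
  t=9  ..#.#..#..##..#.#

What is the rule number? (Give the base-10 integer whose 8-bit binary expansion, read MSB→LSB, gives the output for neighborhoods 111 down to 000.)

109

  ###|.  b7=0 t=1,i=15
  ##.|#  b6=1 t=0,i=4
  #.#|#  b5=1 t=0,i=15
  #..|.  b4=0 t=0,i=0
  .##|#  b3=1 t=0,i=3
  .#.|#  b2=1 t=0,i=7
  ..#|.  b1=0 t=0,i=2
  ...|#  b0=1 t=0,i=1
  bits 01101101 = 109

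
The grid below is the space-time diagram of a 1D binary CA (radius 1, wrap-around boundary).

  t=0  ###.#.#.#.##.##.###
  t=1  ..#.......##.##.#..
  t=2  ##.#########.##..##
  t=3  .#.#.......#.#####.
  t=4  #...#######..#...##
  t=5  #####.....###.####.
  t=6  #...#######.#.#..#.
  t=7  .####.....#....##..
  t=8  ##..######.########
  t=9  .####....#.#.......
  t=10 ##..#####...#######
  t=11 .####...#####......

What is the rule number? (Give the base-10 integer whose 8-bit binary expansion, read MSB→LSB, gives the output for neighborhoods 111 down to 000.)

91

  nb ###: next=.  (t=0,i=0, bit7=0)
  nb ##.: next=#  (t=0,i=2, bit6=1)
  nb #.#: next=.  (t=0,i=3, bit5=0)
  nb #..: next=#  (t=1,i=3, bit4=1)
  nb .##: next=#  (t=0,i=10, bit3=1)
  nb .#.: next=.  (t=0,i=4, bit2=0)
  nb ..#: next=#  (t=1,i=1, bit1=1)
  nb ...: next=#  (t=1,i=0, bit0=1)
  bits 01011011 = 91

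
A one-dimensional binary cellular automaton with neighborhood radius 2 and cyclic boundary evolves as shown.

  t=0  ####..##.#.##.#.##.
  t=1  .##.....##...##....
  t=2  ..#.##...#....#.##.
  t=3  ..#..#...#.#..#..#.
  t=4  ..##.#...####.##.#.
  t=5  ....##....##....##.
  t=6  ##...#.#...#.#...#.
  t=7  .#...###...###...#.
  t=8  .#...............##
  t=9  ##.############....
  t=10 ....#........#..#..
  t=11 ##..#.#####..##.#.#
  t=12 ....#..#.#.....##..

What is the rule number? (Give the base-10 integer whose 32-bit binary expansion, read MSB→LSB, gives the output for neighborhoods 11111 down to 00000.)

1144100401

  #####|.  b31=0 t=9,i=5
  ####.|#  b30=1 t=0,i=2
  ###.#|.  b29=0 t=4,i=12
  ###..|.  b28=0 t=0,i=3
  ##.##|.  b27=0 t=0,i=18
  ##.#.|#  b26=1 t=0,i=8
  ##..#|.  b25=0 t=0,i=4
  ##...|.  b24=0 t=1,i=3
  #.###|.  b23=0 t=0,i=0
  #.##.|.  b22=0 t=0,i=11
  #.#.#|#  b21=1 t=0,i=9
  #.#..|#  b20=1 t=3,i=11
  #..##|.  b19=0 t=0,i=5
  #..#.|.  b18=0 t=3,i=4
  #...#|.  b17=0 t=1,i=11
  #....|#  b16=1 t=1,i=4
  .####|#  b15=1 t=0,i=1
  .###.|.  b14=0 t=7,i=6
  .##.#|.  b13=0 t=0,i=7
  .##..|#  b12=1 t=1,i=2
  .#.##|.  b11=0 t=0,i=10
  .#.#.|#  b10=1 t=3,i=10
  .#..#|#  b9=1 t=3,i=3
  .#...|.  b8=0 t=2,i=10
  ..###|.  b7=0 t=4,i=9
  ..##.|.  b6=0 t=0,i=6
  ..#.#|#  b5=1 t=2,i=2
  ..#..|#  b4=1 t=2,i=9
  ...##|.  b3=0 t=1,i=0
  ...#.|.  b2=0 t=2,i=1
  ....#|.  b1=0 t=1,i=6
  .....|#  b0=1 t=1,i=5
  bits 01000100001100011001011000110001 = 1144100401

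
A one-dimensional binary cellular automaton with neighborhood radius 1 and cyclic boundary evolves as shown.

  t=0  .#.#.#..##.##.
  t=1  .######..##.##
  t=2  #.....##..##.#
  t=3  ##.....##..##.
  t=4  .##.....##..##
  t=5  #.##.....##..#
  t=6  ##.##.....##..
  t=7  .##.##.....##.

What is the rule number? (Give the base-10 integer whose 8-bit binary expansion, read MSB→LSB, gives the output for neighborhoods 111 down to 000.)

116

  ###|.  b7=0 t=1,i=2
  ##.|#  b6=1 t=0,i=9
  #.#|#  b5=1 t=0,i=2
  #..|#  b4=1 t=0,i=6
  .##|.  b3=0 t=0,i=8
  .#.|#  b2=1 t=0,i=1
  ..#|.  b1=0 t=0,i=0
  ...|.  b0=0 t=2,i=2
  bits 01110100 = 116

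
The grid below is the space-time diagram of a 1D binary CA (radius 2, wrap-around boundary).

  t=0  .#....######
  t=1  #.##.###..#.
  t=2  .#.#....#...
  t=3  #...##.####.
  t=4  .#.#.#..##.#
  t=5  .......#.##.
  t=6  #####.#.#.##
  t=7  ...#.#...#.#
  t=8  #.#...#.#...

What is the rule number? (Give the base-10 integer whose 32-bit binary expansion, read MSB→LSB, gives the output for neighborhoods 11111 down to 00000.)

  nb #####: next=.  (t=0,i=8, bit31=0)
  nb ####.: next=#  (t=0,i=10, bit30=1)
  nb ###.#: next=.  (t=0,i=11, bit29=0)
  nb ###..: next=.  (t=1,i=7, bit28=0)
  nb ##.##: next=.  (t=1,i=4, bit27=0)
  nb ##.#.: next=#  (t=0,i=0, bit26=1)
  nb ##..#: next=#  (t=1,i=8, bit25=1)
  nb ##...: next=#  (t=5,i=11, bit24=1)
  nb #.###: next=.  (t=1,i=5, bit23=0)
  nb #.##.: next=.  (t=1,i=2, bit22=0)
  nb #.#.#: next=.  (t=1,i=0, bit21=0)
  nb #.#..: next=.  (t=0,i=1, bit20=0)
  nb #..##: next=#  (t=4,i=7, bit19=1)
  nb #..#.: next=.  (t=1,i=9, bit18=0)
  nb #...#: next=.  (t=3,i=2, bit17=0)
  nb #....: next=#  (t=0,i=3, bit16=1)
  nb .####: next=#  (t=0,i=7, bit15=1)
  nb .###.: next=.  (t=1,i=6, bit14=0)
  nb .##.#: next=#  (t=1,i=3, bit13=1)
  nb .##..: next=#  (t=5,i=10, bit12=1)
  nb .#.##: next=#  (t=1,i=1, bit11=1)
  nb .#.#.: next=.  (t=1,i=11, bit10=0)
  nb .#..#: next=.  (t=4,i=6, bit9=0)
  nb .#...: next=#  (t=0,i=2, bit8=1)
  nb ..###: next=#  (t=0,i=6, bit7=1)
  nb ..##.: next=.  (t=3,i=4, bit6=0)
  nb ..#.#: next=.  (t=1,i=10, bit5=0)
  nb ..#..: next=#  (t=2,i=8, bit4=1)
  nb ...##: next=#  (t=0,i=5, bit3=1)
  nb ...#.: next=#  (t=2,i=0, bit2=1)
  nb ....#: next=.  (t=0,i=4, bit1=0)
  nb .....: next=#  (t=5,i=1, bit0=1)
  bits 01000111000010011011100110011101 = 1191819677

1191819677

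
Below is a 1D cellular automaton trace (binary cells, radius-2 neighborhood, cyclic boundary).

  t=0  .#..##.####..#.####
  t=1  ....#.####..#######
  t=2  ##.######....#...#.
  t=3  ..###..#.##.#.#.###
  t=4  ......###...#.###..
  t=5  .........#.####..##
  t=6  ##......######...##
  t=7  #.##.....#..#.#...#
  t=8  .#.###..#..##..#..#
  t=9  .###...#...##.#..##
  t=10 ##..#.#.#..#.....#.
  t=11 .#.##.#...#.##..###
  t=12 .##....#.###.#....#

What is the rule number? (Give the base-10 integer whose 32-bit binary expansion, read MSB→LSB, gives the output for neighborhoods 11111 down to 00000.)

1772460388

  #####|.  b31=0 t=1,i=14
  ####.|#  b30=1 t=0,i=9
  ###.#|#  b29=1 t=0,i=18
  ###..|.  b28=0 t=0,i=10
  ##.##|#  b27=1 t=0,i=6
  ##.#.|.  b26=0 t=0,i=0
  ##..#|.  b25=0 t=0,i=11
  ##...|#  b24=1 t=1,i=0
  #.###|#  b23=1 t=0,i=7
  #.##.|.  b22=0 t=2,i=0
  #.#.#|#  b21=1 t=3,i=12
  #.#..|.  b20=0 t=0,i=1
  #..##|.  b19=0 t=0,i=3
  #..#.|#  b18=1 t=0,i=12
  #...#|.  b17=0 t=2,i=15
  #....|#  b16=1 t=1,i=1
  .####|#  b15=1 t=0,i=8
  .###.|.  b14=0 t=3,i=3
  .##.#|.  b13=0 t=0,i=5
  .##..|#  b12=1 t=5,i=18
  .#.##|#  b11=1 t=0,i=14
  .#.#.|.  b10=0 t=3,i=13
  .#..#|.  b9=0 t=0,i=2
  .#...|#  b8=1 t=2,i=14
  ..###|.  b7=0 t=1,i=12
  ..##.|#  b6=1 t=0,i=4
  ..#.#|#  b5=1 t=0,i=13
  ..#..|.  b4=0 t=2,i=13
  ...##|.  b3=0 t=4,i=5
  ...#.|#  b2=1 t=1,i=3
  ....#|.  b1=0 t=1,i=2
  .....|.  b0=0 t=4,i=0
  bits 01101001101001011001100101100100 = 1772460388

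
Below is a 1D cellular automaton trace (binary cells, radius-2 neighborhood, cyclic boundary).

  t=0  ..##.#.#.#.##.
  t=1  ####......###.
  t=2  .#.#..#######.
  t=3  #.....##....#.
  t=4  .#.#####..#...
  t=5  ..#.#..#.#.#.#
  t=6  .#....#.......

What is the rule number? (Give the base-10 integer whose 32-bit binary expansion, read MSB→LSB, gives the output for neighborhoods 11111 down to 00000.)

  [31] ##### => .  t=2,i=8
  [30] ####. => .  t=1,i=2
  [29] ###.# => #  t=1,i=12
  [28] ###.. => #  t=1,i=3
  [27] ##.## => .  t=1,i=13
  [26] ##.#. => .  t=0,i=4
  [25] ##..# => .  t=2,i=13
  [24] ##... => .  t=0,i=13
  [23] #.### => .  t=1,i=0
  [22] #.##. => #  t=0,i=11
  [21] #.#.# => .  t=0,i=5
  [20] #.#.. => .  t=2,i=3
  [19] #..## => .  t=2,i=5
  [18] #..#. => #  t=2,i=0
  [17] #...# => #  t=0,i=0
  [16] #.... => .  t=1,i=5
  [15] .#### => #  t=1,i=1
  [14] .###. => #  t=1,i=11
  [13] .##.# => #  t=0,i=3
  [12] .##.. => #  t=0,i=12
  [11] .#.## => #  t=0,i=10
  [10] .#.#. => .  t=0,i=6
  [9] .#..# => .  t=2,i=4
  [8] .#... => #  t=3,i=1
  [7] ..### => #  t=1,i=10
  [6] ..##. => #  t=0,i=2
  [5] ..#.# => .  t=2,i=1
  [4] ..#.. => .  t=4,i=10
  [3] ...## => #  t=0,i=1
  [2] ...#. => .  t=3,i=11
  [1] ....# => #  t=1,i=8
  [0] ..... => #  t=1,i=6
  bits 00110000010001101111100111001011 = 809957835

809957835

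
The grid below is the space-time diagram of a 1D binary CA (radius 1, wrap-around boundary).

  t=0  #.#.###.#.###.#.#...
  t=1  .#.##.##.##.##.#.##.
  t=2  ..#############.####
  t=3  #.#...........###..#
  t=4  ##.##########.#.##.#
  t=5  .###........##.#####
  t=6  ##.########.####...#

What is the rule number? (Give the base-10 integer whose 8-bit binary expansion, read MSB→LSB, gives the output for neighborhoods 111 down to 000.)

  [7] ### => .  t=0,i=5
  [6] ##. => #  t=0,i=6
  [5] #.# => #  t=0,i=1
  [4] #.. => #  t=0,i=17
  [3] .## => #  t=0,i=4
  [2] .#. => .  t=0,i=0
  [1] ..# => .  t=0,i=19
  [0] ... => #  t=0,i=18
  bits 01111001 = 121

121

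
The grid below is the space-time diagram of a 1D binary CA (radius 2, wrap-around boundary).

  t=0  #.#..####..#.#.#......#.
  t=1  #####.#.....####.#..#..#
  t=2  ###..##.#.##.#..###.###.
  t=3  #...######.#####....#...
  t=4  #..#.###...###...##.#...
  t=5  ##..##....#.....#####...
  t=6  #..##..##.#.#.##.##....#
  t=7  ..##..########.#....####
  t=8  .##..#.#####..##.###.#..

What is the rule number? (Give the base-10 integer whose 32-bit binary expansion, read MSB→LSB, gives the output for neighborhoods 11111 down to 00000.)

  nb #####: next=#  (t=1,i=1, bit31=1)
  nb ####.: next=.  (t=0,i=7, bit30=0)
  nb ###.#: next=.  (t=1,i=4, bit29=0)
  nb ###..: next=.  (t=0,i=8, bit28=0)
  nb ##.##: next=.  (t=2,i=19, bit27=0)
  nb ##.#.: next=#  (t=1,i=5, bit26=1)
  nb ##..#: next=.  (t=0,i=9, bit25=0)
  nb ##...: next=.  (t=3,i=16, bit24=0)
  nb #.###: next=#  (t=2,i=0, bit23=1)
  nb #.##.: next=.  (t=2,i=10, bit22=0)
  nb #.#.#: next=#  (t=0,i=0, bit21=1)
  nb #.#..: next=#  (t=0,i=2, bit20=1)
  nb #..##: next=#  (t=0,i=4, bit19=1)
  nb #..#.: next=.  (t=0,i=10, bit18=0)
  nb #...#: next=.  (t=3,i=2, bit17=0)
  nb #....: next=#  (t=0,i=17, bit16=1)
  nb .####: next=#  (t=0,i=6, bit15=1)
  nb .###.: next=.  (t=2,i=1, bit14=0)
  nb .##.#: next=#  (t=2,i=6, bit13=1)
  nb .##..: next=.  (t=5,i=1, bit12=0)
  nb .#.##: next=#  (t=2,i=9, bit11=1)
  nb .#.#.: next=#  (t=0,i=1, bit10=1)
  nb .#..#: next=#  (t=0,i=3, bit9=1)
  nb .#...: next=.  (t=0,i=16, bit8=0)
  nb ..###: next=.  (t=0,i=5, bit7=0)
  nb ..##.: next=#  (t=2,i=5, bit6=1)
  nb ..#.#: next=.  (t=0,i=11, bit5=0)
  nb ..#..: next=#  (t=1,i=20, bit4=1)
  nb ...##: next=#  (t=1,i=11, bit3=1)
  nb ...#.: next=.  (t=0,i=21, bit2=0)
  nb ....#: next=#  (t=0,i=20, bit1=1)
  nb .....: next=.  (t=0,i=18, bit0=0)
  bits 10000100101110011010111001011010 = 2226761306

2226761306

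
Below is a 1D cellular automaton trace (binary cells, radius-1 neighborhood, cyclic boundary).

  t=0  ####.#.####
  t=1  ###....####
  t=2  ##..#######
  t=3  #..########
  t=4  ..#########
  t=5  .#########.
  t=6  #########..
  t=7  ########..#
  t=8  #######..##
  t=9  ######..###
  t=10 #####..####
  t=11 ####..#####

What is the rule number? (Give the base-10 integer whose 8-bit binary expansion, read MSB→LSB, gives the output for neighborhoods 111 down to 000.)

139

  nb ###: next=#  (t=0,i=0, bit7=1)
  nb ##.: next=.  (t=0,i=3, bit6=0)
  nb #.#: next=.  (t=0,i=4, bit5=0)
  nb #..: next=.  (t=1,i=3, bit4=0)
  nb .##: next=#  (t=0,i=7, bit3=1)
  nb .#.: next=.  (t=0,i=5, bit2=0)
  nb ..#: next=#  (t=1,i=6, bit1=1)
  nb ...: next=#  (t=1,i=4, bit0=1)
  bits 10001011 = 139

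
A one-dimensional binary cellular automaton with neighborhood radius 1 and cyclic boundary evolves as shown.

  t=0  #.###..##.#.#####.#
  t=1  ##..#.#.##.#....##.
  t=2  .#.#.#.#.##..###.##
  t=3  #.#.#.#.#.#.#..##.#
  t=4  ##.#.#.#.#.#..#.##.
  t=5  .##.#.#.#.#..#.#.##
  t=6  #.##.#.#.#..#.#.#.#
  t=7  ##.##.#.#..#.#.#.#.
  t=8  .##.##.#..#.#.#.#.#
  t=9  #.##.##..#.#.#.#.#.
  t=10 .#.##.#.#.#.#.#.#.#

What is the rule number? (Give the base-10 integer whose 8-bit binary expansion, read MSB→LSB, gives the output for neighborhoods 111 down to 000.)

99

  ###|.  b7=0 t=0,i=3
  ##.|#  b6=1 t=0,i=0
  #.#|#  b5=1 t=0,i=1
  #..|.  b4=0 t=0,i=5
  .##|.  b3=0 t=0,i=2
  .#.|.  b2=0 t=0,i=10
  ..#|#  b1=1 t=0,i=6
  ...|#  b0=1 t=1,i=13
  bits 01100011 = 99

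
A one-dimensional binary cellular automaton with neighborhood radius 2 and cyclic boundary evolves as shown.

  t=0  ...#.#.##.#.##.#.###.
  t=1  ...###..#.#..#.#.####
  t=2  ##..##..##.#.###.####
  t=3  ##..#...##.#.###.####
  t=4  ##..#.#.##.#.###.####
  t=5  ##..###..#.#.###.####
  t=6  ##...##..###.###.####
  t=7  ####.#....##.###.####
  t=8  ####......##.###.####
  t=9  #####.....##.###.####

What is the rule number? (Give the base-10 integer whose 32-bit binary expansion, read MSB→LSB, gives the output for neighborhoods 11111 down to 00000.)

4053984880

  ##### -> #   bit 31 = 1  t=2,i=19
  ####. -> #   bit 30 = 1  t=1,i=19
  ###.# -> #   bit 29 = 1  t=2,i=15
  ###.. -> #   bit 28 = 1  t=0,i=19
  ##.## -> .   bit 27 = 0  t=2,i=16
  ##.#. -> .   bit 26 = 0  t=0,i=9
  ##..# -> .   bit 25 = 0  t=1,i=6
  ##... -> #   bit 24 = 1  t=0,i=20
  #.### -> #   bit 23 = 1  t=0,i=17
  #.##. -> .   bit 22 = 0  t=0,i=7
  #.#.# -> #   bit 21 = 1  t=0,i=5
  #.#.. -> .   bit 20 = 0  t=1,i=10
  #..## -> .   bit 19 = 0  t=2,i=3
  #..#. -> .   bit 18 = 0  t=1,i=7
  #...# -> #   bit 17 = 1  t=1,i=1
  #.... -> .   bit 16 = 0  t=0,i=0
  .#### -> #   bit 15 = 1  t=1,i=18
  .###. -> #   bit 14 = 1  t=0,i=18
  .##.# -> #   bit 13 = 1  t=0,i=8
  .##.. -> .   bit 12 = 0  t=2,i=5
  .#.## -> .   bit 11 = 0  t=0,i=6
  .#.#. -> #   bit 10 = 1  t=0,i=4
  .#..# -> #   bit 9 = 1  t=1,i=11
  .#... -> .   bit 8 = 0  t=3,i=5
  ..### -> .   bit 7 = 0  t=1,i=3
  ..##. -> #   bit 6 = 1  t=2,i=4
  ..#.# -> #   bit 5 = 1  t=0,i=3
  ..#.. -> #   bit 4 = 1  t=3,i=4
  ...## -> .   bit 3 = 0  t=1,i=2
  ...#. -> .   bit 2 = 0  t=0,i=2
  ....# -> .   bit 1 = 0  t=0,i=1
  ..... -> .   bit 0 = 0  t=8,i=6
  bits 11110001101000101110011001110000 = 4053984880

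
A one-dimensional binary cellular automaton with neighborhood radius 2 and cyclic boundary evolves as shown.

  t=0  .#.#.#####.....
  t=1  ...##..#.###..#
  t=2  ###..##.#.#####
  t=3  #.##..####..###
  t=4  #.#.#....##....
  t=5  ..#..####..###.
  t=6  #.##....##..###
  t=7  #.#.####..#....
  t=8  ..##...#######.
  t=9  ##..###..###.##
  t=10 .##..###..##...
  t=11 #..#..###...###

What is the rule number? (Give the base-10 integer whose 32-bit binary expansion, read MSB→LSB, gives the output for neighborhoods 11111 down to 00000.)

3077008154

  #####|#  b31=1 t=0,i=7
  ####.|.  b30=0 t=0,i=8
  ###.#|#  b29=1 t=3,i=0
  ###..|#  b28=1 t=0,i=9
  ##.##|.  b27=0 t=3,i=1
  ##.#.|#  b26=1 t=2,i=7
  ##..#|#  b25=1 t=1,i=5
  ##...|#  b24=1 t=0,i=10
  #.###|.  b23=0 t=0,i=5
  #.##.|#  b22=1 t=3,i=2
  #.#.#|#  b21=1 t=0,i=3
  #.#..|.  b20=0 t=4,i=4
  #..##|.  b19=0 t=2,i=4
  #..#.|#  b18=1 t=1,i=6
  #...#|#  b17=1 t=1,i=1
  #....|#  b16=1 t=0,i=11
  .####|.  b15=0 t=0,i=6
  .###.|#  b14=1 t=1,i=10
  .##.#|#  b13=1 t=2,i=6
  .##..|.  b12=0 t=1,i=4
  .#.##|#  b11=1 t=0,i=4
  .#.#.|.  b10=0 t=0,i=2
  .#..#|#  b9=1 t=5,i=3
  .#...|#  b8=1 t=1,i=0
  ..###|.  b7=0 t=3,i=6
  ..##.|.  b6=0 t=1,i=3
  ..#.#|.  b5=0 t=0,i=1
  ..#..|#  b4=1 t=1,i=14
  ...##|#  b3=1 t=1,i=2
  ...#.|.  b2=0 t=0,i=0
  ....#|#  b1=1 t=0,i=14
  .....|.  b0=0 t=0,i=12
  bits 10110111011001110110101100011010 = 3077008154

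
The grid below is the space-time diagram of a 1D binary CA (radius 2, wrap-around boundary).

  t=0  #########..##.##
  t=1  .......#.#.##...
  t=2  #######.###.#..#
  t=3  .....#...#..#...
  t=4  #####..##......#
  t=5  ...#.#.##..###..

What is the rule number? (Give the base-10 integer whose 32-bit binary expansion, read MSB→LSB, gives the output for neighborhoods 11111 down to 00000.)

1110604871

  #####|.  b31=0 t=0,i=0
  ####.|#  b30=1 t=0,i=7
  ###.#|.  b29=0 t=2,i=6
  ###..|.  b28=0 t=0,i=8
  ##.##|.  b27=0 t=0,i=13
  ##.#.|.  b26=0 t=2,i=11
  ##..#|#  b25=1 t=0,i=9
  ##...|.  b24=0 t=1,i=13
  #.###|.  b23=0 t=0,i=14
  #.##.|.  b22=0 t=1,i=11
  #.#.#|#  b21=1 t=1,i=9
  #.#..|#  b20=1 t=2,i=12
  #..##|.  b19=0 t=0,i=10
  #..#.|.  b18=0 t=3,i=11
  #...#|#  b17=1 t=3,i=7
  #....|.  b16=0 t=1,i=14
  .####|.  b15=0 t=0,i=15
  .###.|#  b14=1 t=2,i=9
  .##.#|#  b13=1 t=0,i=12
  .##..|#  b12=1 t=1,i=12
  .#.##|#  b11=1 t=1,i=10
  .#.#.|#  b10=1 t=1,i=8
  .#..#|.  b9=0 t=2,i=13
  .#...|.  b8=0 t=3,i=6
  ..###|.  b7=0 t=2,i=15
  ..##.|#  b6=1 t=0,i=11
  ..#.#|.  b5=0 t=1,i=7
  ..#..|.  b4=0 t=3,i=5
  ...##|.  b3=0 t=4,i=14
  ...#.|#  b2=1 t=1,i=6
  ....#|#  b1=1 t=1,i=5
  .....|#  b0=1 t=1,i=0
  bits 01000010001100100111110001000111 = 1110604871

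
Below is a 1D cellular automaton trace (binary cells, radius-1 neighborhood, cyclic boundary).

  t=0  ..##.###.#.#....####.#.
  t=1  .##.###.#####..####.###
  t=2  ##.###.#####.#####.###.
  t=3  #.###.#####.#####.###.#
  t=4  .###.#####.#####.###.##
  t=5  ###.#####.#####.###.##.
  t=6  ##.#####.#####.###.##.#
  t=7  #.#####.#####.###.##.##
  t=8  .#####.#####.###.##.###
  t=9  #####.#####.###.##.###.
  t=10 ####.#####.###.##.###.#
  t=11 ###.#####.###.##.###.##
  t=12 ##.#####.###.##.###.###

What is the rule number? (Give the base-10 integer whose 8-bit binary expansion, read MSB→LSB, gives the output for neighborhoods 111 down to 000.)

  ###|#  b7=1 t=0,i=6
  ##.|.  b6=0 t=0,i=3
  #.#|#  b5=1 t=0,i=4
  #..|#  b4=1 t=0,i=12
  .##|#  b3=1 t=0,i=2
  .#.|#  b2=1 t=0,i=9
  ..#|#  b1=1 t=0,i=1
  ...|.  b0=0 t=0,i=0
  bits 10111110 = 190

190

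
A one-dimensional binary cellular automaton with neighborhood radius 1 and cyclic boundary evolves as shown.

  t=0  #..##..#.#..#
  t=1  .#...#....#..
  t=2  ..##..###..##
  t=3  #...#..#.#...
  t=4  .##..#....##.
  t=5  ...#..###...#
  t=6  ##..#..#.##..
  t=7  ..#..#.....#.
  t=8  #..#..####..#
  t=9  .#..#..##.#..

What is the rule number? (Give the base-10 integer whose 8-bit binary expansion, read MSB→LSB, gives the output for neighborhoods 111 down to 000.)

  ###|#  b7=1 t=2,i=7
  ##.|.  b6=0 t=0,i=0
  #.#|.  b5=0 t=0,i=8
  #..|#  b4=1 t=0,i=1
  .##|.  b3=0 t=0,i=3
  .#.|.  b2=0 t=0,i=7
  ..#|.  b1=0 t=0,i=2
  ...|#  b0=1 t=1,i=3
  bits 10010001 = 145

145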